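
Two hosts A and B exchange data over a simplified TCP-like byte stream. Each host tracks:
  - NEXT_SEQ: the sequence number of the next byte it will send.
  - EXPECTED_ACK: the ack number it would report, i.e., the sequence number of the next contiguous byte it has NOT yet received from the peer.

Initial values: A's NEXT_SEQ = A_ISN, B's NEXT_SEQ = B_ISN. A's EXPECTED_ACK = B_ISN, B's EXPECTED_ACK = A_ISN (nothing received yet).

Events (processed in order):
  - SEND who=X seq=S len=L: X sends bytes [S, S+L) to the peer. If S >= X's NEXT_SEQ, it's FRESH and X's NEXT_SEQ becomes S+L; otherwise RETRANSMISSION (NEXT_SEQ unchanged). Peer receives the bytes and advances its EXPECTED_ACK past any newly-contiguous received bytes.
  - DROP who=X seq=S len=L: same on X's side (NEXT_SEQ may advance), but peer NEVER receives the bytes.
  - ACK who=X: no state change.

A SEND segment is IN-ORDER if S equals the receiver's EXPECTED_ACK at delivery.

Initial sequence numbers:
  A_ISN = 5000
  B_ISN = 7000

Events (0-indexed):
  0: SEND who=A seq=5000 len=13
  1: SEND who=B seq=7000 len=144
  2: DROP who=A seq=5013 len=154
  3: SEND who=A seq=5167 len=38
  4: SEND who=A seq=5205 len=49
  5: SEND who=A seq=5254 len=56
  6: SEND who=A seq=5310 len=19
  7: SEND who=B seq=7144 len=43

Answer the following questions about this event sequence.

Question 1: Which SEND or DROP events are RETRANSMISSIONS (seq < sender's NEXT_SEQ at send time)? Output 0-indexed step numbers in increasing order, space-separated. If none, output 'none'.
Answer: none

Derivation:
Step 0: SEND seq=5000 -> fresh
Step 1: SEND seq=7000 -> fresh
Step 2: DROP seq=5013 -> fresh
Step 3: SEND seq=5167 -> fresh
Step 4: SEND seq=5205 -> fresh
Step 5: SEND seq=5254 -> fresh
Step 6: SEND seq=5310 -> fresh
Step 7: SEND seq=7144 -> fresh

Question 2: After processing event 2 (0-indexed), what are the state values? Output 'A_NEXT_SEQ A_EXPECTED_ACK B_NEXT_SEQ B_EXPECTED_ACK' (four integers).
After event 0: A_seq=5013 A_ack=7000 B_seq=7000 B_ack=5013
After event 1: A_seq=5013 A_ack=7144 B_seq=7144 B_ack=5013
After event 2: A_seq=5167 A_ack=7144 B_seq=7144 B_ack=5013

5167 7144 7144 5013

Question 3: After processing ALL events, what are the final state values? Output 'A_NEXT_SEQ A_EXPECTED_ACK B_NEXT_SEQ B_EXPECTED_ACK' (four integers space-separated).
Answer: 5329 7187 7187 5013

Derivation:
After event 0: A_seq=5013 A_ack=7000 B_seq=7000 B_ack=5013
After event 1: A_seq=5013 A_ack=7144 B_seq=7144 B_ack=5013
After event 2: A_seq=5167 A_ack=7144 B_seq=7144 B_ack=5013
After event 3: A_seq=5205 A_ack=7144 B_seq=7144 B_ack=5013
After event 4: A_seq=5254 A_ack=7144 B_seq=7144 B_ack=5013
After event 5: A_seq=5310 A_ack=7144 B_seq=7144 B_ack=5013
After event 6: A_seq=5329 A_ack=7144 B_seq=7144 B_ack=5013
After event 7: A_seq=5329 A_ack=7187 B_seq=7187 B_ack=5013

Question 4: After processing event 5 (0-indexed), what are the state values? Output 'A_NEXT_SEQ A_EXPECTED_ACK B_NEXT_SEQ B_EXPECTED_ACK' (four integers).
After event 0: A_seq=5013 A_ack=7000 B_seq=7000 B_ack=5013
After event 1: A_seq=5013 A_ack=7144 B_seq=7144 B_ack=5013
After event 2: A_seq=5167 A_ack=7144 B_seq=7144 B_ack=5013
After event 3: A_seq=5205 A_ack=7144 B_seq=7144 B_ack=5013
After event 4: A_seq=5254 A_ack=7144 B_seq=7144 B_ack=5013
After event 5: A_seq=5310 A_ack=7144 B_seq=7144 B_ack=5013

5310 7144 7144 5013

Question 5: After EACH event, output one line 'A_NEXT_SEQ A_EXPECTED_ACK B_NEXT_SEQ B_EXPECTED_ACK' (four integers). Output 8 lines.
5013 7000 7000 5013
5013 7144 7144 5013
5167 7144 7144 5013
5205 7144 7144 5013
5254 7144 7144 5013
5310 7144 7144 5013
5329 7144 7144 5013
5329 7187 7187 5013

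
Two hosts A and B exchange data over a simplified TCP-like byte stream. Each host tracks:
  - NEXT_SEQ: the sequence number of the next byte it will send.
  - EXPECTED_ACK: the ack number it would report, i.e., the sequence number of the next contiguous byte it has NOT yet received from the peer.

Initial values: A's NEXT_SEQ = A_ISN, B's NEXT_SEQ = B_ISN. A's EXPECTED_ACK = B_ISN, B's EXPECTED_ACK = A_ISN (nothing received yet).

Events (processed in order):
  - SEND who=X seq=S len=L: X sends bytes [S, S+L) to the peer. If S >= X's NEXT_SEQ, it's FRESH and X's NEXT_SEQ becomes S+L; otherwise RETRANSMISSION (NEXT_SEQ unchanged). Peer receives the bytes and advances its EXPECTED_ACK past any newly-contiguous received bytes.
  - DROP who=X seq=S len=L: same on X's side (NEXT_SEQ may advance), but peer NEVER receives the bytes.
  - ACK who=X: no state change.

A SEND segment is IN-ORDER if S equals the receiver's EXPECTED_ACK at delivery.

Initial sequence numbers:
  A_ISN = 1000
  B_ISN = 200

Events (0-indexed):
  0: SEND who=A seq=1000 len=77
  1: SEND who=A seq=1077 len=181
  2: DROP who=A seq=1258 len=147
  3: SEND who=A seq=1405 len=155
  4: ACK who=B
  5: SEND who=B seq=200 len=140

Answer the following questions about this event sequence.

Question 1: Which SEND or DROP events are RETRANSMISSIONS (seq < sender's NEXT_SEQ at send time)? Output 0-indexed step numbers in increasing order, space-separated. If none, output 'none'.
Answer: none

Derivation:
Step 0: SEND seq=1000 -> fresh
Step 1: SEND seq=1077 -> fresh
Step 2: DROP seq=1258 -> fresh
Step 3: SEND seq=1405 -> fresh
Step 5: SEND seq=200 -> fresh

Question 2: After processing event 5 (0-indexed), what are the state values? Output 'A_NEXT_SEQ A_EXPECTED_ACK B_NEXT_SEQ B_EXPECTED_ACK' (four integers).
After event 0: A_seq=1077 A_ack=200 B_seq=200 B_ack=1077
After event 1: A_seq=1258 A_ack=200 B_seq=200 B_ack=1258
After event 2: A_seq=1405 A_ack=200 B_seq=200 B_ack=1258
After event 3: A_seq=1560 A_ack=200 B_seq=200 B_ack=1258
After event 4: A_seq=1560 A_ack=200 B_seq=200 B_ack=1258
After event 5: A_seq=1560 A_ack=340 B_seq=340 B_ack=1258

1560 340 340 1258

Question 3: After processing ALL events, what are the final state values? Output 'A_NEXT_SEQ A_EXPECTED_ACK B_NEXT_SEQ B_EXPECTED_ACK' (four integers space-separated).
After event 0: A_seq=1077 A_ack=200 B_seq=200 B_ack=1077
After event 1: A_seq=1258 A_ack=200 B_seq=200 B_ack=1258
After event 2: A_seq=1405 A_ack=200 B_seq=200 B_ack=1258
After event 3: A_seq=1560 A_ack=200 B_seq=200 B_ack=1258
After event 4: A_seq=1560 A_ack=200 B_seq=200 B_ack=1258
After event 5: A_seq=1560 A_ack=340 B_seq=340 B_ack=1258

Answer: 1560 340 340 1258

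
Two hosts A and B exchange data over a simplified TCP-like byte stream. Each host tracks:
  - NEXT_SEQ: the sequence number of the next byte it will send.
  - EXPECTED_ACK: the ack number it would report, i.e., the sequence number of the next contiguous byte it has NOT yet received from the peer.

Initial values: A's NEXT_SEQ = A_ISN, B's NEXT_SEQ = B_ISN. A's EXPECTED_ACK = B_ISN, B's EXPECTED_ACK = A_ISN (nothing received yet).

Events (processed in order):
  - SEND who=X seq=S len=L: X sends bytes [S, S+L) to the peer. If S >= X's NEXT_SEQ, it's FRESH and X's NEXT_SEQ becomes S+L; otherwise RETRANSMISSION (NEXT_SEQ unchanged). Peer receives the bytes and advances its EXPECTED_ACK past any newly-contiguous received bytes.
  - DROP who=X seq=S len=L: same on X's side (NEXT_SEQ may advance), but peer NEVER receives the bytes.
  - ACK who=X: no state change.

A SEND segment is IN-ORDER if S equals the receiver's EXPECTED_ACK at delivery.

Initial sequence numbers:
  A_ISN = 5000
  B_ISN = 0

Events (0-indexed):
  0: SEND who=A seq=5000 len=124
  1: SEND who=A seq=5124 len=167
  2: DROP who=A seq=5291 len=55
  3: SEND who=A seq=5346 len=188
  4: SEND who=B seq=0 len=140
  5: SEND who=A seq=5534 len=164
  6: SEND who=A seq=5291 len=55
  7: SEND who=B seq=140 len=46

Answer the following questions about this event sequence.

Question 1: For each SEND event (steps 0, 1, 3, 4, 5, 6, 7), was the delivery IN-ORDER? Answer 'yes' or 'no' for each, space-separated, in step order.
Answer: yes yes no yes no yes yes

Derivation:
Step 0: SEND seq=5000 -> in-order
Step 1: SEND seq=5124 -> in-order
Step 3: SEND seq=5346 -> out-of-order
Step 4: SEND seq=0 -> in-order
Step 5: SEND seq=5534 -> out-of-order
Step 6: SEND seq=5291 -> in-order
Step 7: SEND seq=140 -> in-order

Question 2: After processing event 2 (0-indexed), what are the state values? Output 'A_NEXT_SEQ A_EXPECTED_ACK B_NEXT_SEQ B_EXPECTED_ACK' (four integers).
After event 0: A_seq=5124 A_ack=0 B_seq=0 B_ack=5124
After event 1: A_seq=5291 A_ack=0 B_seq=0 B_ack=5291
After event 2: A_seq=5346 A_ack=0 B_seq=0 B_ack=5291

5346 0 0 5291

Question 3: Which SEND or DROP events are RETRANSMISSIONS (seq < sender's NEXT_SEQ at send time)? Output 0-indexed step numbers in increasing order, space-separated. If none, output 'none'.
Step 0: SEND seq=5000 -> fresh
Step 1: SEND seq=5124 -> fresh
Step 2: DROP seq=5291 -> fresh
Step 3: SEND seq=5346 -> fresh
Step 4: SEND seq=0 -> fresh
Step 5: SEND seq=5534 -> fresh
Step 6: SEND seq=5291 -> retransmit
Step 7: SEND seq=140 -> fresh

Answer: 6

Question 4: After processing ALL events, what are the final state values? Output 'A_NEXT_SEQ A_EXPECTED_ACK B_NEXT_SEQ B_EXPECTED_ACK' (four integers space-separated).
After event 0: A_seq=5124 A_ack=0 B_seq=0 B_ack=5124
After event 1: A_seq=5291 A_ack=0 B_seq=0 B_ack=5291
After event 2: A_seq=5346 A_ack=0 B_seq=0 B_ack=5291
After event 3: A_seq=5534 A_ack=0 B_seq=0 B_ack=5291
After event 4: A_seq=5534 A_ack=140 B_seq=140 B_ack=5291
After event 5: A_seq=5698 A_ack=140 B_seq=140 B_ack=5291
After event 6: A_seq=5698 A_ack=140 B_seq=140 B_ack=5698
After event 7: A_seq=5698 A_ack=186 B_seq=186 B_ack=5698

Answer: 5698 186 186 5698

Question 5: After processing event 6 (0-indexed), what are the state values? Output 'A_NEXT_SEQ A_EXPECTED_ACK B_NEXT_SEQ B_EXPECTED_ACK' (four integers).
After event 0: A_seq=5124 A_ack=0 B_seq=0 B_ack=5124
After event 1: A_seq=5291 A_ack=0 B_seq=0 B_ack=5291
After event 2: A_seq=5346 A_ack=0 B_seq=0 B_ack=5291
After event 3: A_seq=5534 A_ack=0 B_seq=0 B_ack=5291
After event 4: A_seq=5534 A_ack=140 B_seq=140 B_ack=5291
After event 5: A_seq=5698 A_ack=140 B_seq=140 B_ack=5291
After event 6: A_seq=5698 A_ack=140 B_seq=140 B_ack=5698

5698 140 140 5698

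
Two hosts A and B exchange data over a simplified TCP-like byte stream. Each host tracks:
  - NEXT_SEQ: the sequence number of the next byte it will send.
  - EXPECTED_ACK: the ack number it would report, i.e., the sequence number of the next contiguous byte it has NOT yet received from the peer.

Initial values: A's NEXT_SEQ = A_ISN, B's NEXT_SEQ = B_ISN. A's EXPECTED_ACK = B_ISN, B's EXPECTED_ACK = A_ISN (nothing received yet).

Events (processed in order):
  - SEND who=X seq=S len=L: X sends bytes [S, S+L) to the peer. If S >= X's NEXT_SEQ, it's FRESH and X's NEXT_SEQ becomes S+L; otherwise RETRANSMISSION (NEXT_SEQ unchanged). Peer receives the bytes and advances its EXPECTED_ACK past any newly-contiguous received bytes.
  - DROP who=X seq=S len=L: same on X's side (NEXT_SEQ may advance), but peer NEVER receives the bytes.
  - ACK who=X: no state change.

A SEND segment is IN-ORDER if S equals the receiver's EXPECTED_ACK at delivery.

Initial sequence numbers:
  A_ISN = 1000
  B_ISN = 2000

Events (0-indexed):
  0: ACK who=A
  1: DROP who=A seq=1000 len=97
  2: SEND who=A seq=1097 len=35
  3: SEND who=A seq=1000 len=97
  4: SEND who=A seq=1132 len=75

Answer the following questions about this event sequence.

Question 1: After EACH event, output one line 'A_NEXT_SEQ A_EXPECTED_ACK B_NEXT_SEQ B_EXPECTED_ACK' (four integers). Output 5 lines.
1000 2000 2000 1000
1097 2000 2000 1000
1132 2000 2000 1000
1132 2000 2000 1132
1207 2000 2000 1207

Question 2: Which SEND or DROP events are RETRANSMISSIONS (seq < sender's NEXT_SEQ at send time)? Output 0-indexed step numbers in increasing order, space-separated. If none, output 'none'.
Answer: 3

Derivation:
Step 1: DROP seq=1000 -> fresh
Step 2: SEND seq=1097 -> fresh
Step 3: SEND seq=1000 -> retransmit
Step 4: SEND seq=1132 -> fresh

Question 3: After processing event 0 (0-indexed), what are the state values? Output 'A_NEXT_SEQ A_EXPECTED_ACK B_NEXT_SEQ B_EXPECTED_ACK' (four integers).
After event 0: A_seq=1000 A_ack=2000 B_seq=2000 B_ack=1000

1000 2000 2000 1000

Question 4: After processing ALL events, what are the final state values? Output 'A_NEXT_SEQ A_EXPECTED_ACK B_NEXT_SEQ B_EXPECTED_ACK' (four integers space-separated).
After event 0: A_seq=1000 A_ack=2000 B_seq=2000 B_ack=1000
After event 1: A_seq=1097 A_ack=2000 B_seq=2000 B_ack=1000
After event 2: A_seq=1132 A_ack=2000 B_seq=2000 B_ack=1000
After event 3: A_seq=1132 A_ack=2000 B_seq=2000 B_ack=1132
After event 4: A_seq=1207 A_ack=2000 B_seq=2000 B_ack=1207

Answer: 1207 2000 2000 1207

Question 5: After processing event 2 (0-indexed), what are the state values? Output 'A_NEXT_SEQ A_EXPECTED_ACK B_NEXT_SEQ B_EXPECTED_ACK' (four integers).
After event 0: A_seq=1000 A_ack=2000 B_seq=2000 B_ack=1000
After event 1: A_seq=1097 A_ack=2000 B_seq=2000 B_ack=1000
After event 2: A_seq=1132 A_ack=2000 B_seq=2000 B_ack=1000

1132 2000 2000 1000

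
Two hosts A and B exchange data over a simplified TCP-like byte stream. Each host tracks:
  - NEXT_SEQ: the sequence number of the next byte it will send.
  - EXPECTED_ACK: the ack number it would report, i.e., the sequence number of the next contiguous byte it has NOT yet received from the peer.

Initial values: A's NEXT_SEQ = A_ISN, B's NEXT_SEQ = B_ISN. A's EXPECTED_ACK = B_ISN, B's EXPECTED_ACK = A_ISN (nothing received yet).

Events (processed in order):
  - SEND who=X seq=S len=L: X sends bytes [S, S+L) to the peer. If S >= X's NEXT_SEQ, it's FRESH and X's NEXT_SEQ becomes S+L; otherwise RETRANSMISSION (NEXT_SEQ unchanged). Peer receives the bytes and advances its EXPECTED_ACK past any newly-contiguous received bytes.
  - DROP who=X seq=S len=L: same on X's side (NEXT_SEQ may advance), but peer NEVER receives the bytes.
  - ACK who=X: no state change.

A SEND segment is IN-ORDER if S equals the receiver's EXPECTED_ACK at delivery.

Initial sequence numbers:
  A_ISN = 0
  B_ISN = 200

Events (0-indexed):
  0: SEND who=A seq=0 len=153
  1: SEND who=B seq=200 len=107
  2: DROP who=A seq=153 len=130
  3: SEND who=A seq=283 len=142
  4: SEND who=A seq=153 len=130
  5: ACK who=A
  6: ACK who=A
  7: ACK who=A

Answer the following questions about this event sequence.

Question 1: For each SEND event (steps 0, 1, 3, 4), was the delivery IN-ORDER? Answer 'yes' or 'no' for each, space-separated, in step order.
Step 0: SEND seq=0 -> in-order
Step 1: SEND seq=200 -> in-order
Step 3: SEND seq=283 -> out-of-order
Step 4: SEND seq=153 -> in-order

Answer: yes yes no yes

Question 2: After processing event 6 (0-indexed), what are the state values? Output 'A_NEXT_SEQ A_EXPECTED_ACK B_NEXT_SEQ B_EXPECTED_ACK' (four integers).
After event 0: A_seq=153 A_ack=200 B_seq=200 B_ack=153
After event 1: A_seq=153 A_ack=307 B_seq=307 B_ack=153
After event 2: A_seq=283 A_ack=307 B_seq=307 B_ack=153
After event 3: A_seq=425 A_ack=307 B_seq=307 B_ack=153
After event 4: A_seq=425 A_ack=307 B_seq=307 B_ack=425
After event 5: A_seq=425 A_ack=307 B_seq=307 B_ack=425
After event 6: A_seq=425 A_ack=307 B_seq=307 B_ack=425

425 307 307 425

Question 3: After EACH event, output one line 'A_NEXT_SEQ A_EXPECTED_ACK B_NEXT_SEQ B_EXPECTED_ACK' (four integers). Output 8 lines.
153 200 200 153
153 307 307 153
283 307 307 153
425 307 307 153
425 307 307 425
425 307 307 425
425 307 307 425
425 307 307 425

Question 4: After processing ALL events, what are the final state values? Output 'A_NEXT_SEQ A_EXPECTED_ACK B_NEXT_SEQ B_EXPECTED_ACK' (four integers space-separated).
Answer: 425 307 307 425

Derivation:
After event 0: A_seq=153 A_ack=200 B_seq=200 B_ack=153
After event 1: A_seq=153 A_ack=307 B_seq=307 B_ack=153
After event 2: A_seq=283 A_ack=307 B_seq=307 B_ack=153
After event 3: A_seq=425 A_ack=307 B_seq=307 B_ack=153
After event 4: A_seq=425 A_ack=307 B_seq=307 B_ack=425
After event 5: A_seq=425 A_ack=307 B_seq=307 B_ack=425
After event 6: A_seq=425 A_ack=307 B_seq=307 B_ack=425
After event 7: A_seq=425 A_ack=307 B_seq=307 B_ack=425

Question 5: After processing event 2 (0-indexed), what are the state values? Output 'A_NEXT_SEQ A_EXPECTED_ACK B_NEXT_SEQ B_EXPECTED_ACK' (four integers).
After event 0: A_seq=153 A_ack=200 B_seq=200 B_ack=153
After event 1: A_seq=153 A_ack=307 B_seq=307 B_ack=153
After event 2: A_seq=283 A_ack=307 B_seq=307 B_ack=153

283 307 307 153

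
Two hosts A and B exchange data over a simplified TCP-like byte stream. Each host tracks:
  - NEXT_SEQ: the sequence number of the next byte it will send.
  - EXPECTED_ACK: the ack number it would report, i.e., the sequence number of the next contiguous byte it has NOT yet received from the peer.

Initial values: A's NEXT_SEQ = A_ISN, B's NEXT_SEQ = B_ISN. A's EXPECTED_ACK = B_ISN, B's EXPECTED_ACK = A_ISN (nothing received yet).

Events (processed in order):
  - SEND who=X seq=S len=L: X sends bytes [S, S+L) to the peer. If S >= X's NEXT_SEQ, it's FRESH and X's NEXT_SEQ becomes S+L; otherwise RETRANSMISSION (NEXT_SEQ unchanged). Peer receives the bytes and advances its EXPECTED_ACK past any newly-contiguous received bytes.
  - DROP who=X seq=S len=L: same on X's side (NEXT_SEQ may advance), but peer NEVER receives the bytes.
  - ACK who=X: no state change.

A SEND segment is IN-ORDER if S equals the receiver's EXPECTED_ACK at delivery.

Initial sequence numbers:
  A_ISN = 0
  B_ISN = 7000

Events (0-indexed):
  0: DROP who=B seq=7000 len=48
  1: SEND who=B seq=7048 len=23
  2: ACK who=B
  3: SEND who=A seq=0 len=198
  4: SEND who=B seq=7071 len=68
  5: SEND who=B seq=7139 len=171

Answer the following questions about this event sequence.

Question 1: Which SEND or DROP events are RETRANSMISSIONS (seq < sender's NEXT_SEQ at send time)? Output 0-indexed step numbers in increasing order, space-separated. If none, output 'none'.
Answer: none

Derivation:
Step 0: DROP seq=7000 -> fresh
Step 1: SEND seq=7048 -> fresh
Step 3: SEND seq=0 -> fresh
Step 4: SEND seq=7071 -> fresh
Step 5: SEND seq=7139 -> fresh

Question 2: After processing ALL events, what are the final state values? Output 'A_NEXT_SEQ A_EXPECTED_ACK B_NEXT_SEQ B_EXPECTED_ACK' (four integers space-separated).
After event 0: A_seq=0 A_ack=7000 B_seq=7048 B_ack=0
After event 1: A_seq=0 A_ack=7000 B_seq=7071 B_ack=0
After event 2: A_seq=0 A_ack=7000 B_seq=7071 B_ack=0
After event 3: A_seq=198 A_ack=7000 B_seq=7071 B_ack=198
After event 4: A_seq=198 A_ack=7000 B_seq=7139 B_ack=198
After event 5: A_seq=198 A_ack=7000 B_seq=7310 B_ack=198

Answer: 198 7000 7310 198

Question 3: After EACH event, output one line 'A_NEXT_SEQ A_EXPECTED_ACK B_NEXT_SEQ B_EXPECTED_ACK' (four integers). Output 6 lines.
0 7000 7048 0
0 7000 7071 0
0 7000 7071 0
198 7000 7071 198
198 7000 7139 198
198 7000 7310 198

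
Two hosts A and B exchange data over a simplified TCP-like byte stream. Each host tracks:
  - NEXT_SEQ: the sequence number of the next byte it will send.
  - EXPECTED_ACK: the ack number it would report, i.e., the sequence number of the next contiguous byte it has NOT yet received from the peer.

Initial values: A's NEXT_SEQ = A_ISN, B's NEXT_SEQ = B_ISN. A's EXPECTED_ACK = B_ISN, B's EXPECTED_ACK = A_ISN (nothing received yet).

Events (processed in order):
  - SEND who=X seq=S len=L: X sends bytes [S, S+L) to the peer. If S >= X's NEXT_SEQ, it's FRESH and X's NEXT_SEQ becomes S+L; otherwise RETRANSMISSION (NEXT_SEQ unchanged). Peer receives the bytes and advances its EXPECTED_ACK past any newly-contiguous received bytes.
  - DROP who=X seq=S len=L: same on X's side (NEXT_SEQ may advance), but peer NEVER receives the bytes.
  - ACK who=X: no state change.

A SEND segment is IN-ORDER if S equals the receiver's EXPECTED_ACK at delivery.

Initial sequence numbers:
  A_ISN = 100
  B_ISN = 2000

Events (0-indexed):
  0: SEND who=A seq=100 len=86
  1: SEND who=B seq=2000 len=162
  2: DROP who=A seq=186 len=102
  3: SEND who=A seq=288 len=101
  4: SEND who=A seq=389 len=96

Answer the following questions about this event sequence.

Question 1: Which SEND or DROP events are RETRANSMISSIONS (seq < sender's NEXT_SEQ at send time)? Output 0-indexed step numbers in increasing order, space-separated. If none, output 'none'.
Step 0: SEND seq=100 -> fresh
Step 1: SEND seq=2000 -> fresh
Step 2: DROP seq=186 -> fresh
Step 3: SEND seq=288 -> fresh
Step 4: SEND seq=389 -> fresh

Answer: none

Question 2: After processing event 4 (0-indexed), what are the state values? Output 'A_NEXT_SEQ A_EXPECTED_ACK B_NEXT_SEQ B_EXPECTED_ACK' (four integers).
After event 0: A_seq=186 A_ack=2000 B_seq=2000 B_ack=186
After event 1: A_seq=186 A_ack=2162 B_seq=2162 B_ack=186
After event 2: A_seq=288 A_ack=2162 B_seq=2162 B_ack=186
After event 3: A_seq=389 A_ack=2162 B_seq=2162 B_ack=186
After event 4: A_seq=485 A_ack=2162 B_seq=2162 B_ack=186

485 2162 2162 186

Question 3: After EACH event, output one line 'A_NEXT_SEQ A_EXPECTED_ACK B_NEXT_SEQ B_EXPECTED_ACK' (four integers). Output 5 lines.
186 2000 2000 186
186 2162 2162 186
288 2162 2162 186
389 2162 2162 186
485 2162 2162 186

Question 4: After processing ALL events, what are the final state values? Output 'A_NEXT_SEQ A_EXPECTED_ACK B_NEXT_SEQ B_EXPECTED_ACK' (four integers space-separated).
Answer: 485 2162 2162 186

Derivation:
After event 0: A_seq=186 A_ack=2000 B_seq=2000 B_ack=186
After event 1: A_seq=186 A_ack=2162 B_seq=2162 B_ack=186
After event 2: A_seq=288 A_ack=2162 B_seq=2162 B_ack=186
After event 3: A_seq=389 A_ack=2162 B_seq=2162 B_ack=186
After event 4: A_seq=485 A_ack=2162 B_seq=2162 B_ack=186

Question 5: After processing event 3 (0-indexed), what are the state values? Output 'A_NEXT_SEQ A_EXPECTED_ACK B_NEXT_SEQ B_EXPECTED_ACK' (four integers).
After event 0: A_seq=186 A_ack=2000 B_seq=2000 B_ack=186
After event 1: A_seq=186 A_ack=2162 B_seq=2162 B_ack=186
After event 2: A_seq=288 A_ack=2162 B_seq=2162 B_ack=186
After event 3: A_seq=389 A_ack=2162 B_seq=2162 B_ack=186

389 2162 2162 186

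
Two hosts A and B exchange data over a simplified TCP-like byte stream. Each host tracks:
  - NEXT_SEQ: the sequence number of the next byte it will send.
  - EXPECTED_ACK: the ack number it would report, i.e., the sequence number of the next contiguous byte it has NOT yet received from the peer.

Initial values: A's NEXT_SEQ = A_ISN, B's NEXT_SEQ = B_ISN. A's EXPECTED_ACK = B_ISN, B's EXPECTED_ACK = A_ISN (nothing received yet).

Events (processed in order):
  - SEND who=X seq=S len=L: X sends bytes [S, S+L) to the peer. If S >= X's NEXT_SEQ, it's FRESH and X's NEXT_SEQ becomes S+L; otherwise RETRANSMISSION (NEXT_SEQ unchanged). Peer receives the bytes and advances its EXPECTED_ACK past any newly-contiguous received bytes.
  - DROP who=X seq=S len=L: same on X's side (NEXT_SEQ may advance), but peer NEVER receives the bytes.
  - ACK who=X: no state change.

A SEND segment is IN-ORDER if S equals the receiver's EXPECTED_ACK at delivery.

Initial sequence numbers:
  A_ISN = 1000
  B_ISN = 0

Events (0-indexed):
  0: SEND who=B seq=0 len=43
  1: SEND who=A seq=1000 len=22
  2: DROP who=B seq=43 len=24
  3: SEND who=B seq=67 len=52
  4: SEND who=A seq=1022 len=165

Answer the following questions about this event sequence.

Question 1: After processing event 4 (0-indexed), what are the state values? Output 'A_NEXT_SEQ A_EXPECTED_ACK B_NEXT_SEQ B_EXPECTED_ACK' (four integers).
After event 0: A_seq=1000 A_ack=43 B_seq=43 B_ack=1000
After event 1: A_seq=1022 A_ack=43 B_seq=43 B_ack=1022
After event 2: A_seq=1022 A_ack=43 B_seq=67 B_ack=1022
After event 3: A_seq=1022 A_ack=43 B_seq=119 B_ack=1022
After event 4: A_seq=1187 A_ack=43 B_seq=119 B_ack=1187

1187 43 119 1187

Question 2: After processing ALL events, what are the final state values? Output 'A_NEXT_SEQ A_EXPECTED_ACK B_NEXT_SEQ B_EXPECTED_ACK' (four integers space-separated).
After event 0: A_seq=1000 A_ack=43 B_seq=43 B_ack=1000
After event 1: A_seq=1022 A_ack=43 B_seq=43 B_ack=1022
After event 2: A_seq=1022 A_ack=43 B_seq=67 B_ack=1022
After event 3: A_seq=1022 A_ack=43 B_seq=119 B_ack=1022
After event 4: A_seq=1187 A_ack=43 B_seq=119 B_ack=1187

Answer: 1187 43 119 1187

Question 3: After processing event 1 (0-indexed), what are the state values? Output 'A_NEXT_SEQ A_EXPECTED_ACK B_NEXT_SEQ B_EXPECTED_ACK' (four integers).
After event 0: A_seq=1000 A_ack=43 B_seq=43 B_ack=1000
After event 1: A_seq=1022 A_ack=43 B_seq=43 B_ack=1022

1022 43 43 1022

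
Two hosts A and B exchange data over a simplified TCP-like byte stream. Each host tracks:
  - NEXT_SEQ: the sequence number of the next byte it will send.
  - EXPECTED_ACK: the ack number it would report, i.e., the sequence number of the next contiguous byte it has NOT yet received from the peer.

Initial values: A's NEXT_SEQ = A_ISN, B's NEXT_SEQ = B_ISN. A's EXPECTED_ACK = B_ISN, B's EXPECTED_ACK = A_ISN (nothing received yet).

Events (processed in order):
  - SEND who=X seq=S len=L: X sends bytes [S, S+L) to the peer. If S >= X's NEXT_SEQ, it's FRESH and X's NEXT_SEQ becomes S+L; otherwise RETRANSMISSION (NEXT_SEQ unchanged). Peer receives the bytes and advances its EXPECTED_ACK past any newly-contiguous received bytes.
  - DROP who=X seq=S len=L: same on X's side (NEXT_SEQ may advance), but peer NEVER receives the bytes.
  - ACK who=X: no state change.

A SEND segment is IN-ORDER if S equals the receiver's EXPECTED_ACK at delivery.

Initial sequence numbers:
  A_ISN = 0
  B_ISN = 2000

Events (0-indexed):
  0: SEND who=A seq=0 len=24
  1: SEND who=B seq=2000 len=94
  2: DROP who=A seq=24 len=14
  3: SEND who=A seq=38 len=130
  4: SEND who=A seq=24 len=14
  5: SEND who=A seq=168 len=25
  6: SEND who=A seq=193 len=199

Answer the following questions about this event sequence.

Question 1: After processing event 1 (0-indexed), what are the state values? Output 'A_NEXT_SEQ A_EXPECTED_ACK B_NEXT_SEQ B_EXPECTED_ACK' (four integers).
After event 0: A_seq=24 A_ack=2000 B_seq=2000 B_ack=24
After event 1: A_seq=24 A_ack=2094 B_seq=2094 B_ack=24

24 2094 2094 24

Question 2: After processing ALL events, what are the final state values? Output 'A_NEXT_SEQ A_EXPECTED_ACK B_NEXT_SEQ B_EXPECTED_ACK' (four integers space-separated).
After event 0: A_seq=24 A_ack=2000 B_seq=2000 B_ack=24
After event 1: A_seq=24 A_ack=2094 B_seq=2094 B_ack=24
After event 2: A_seq=38 A_ack=2094 B_seq=2094 B_ack=24
After event 3: A_seq=168 A_ack=2094 B_seq=2094 B_ack=24
After event 4: A_seq=168 A_ack=2094 B_seq=2094 B_ack=168
After event 5: A_seq=193 A_ack=2094 B_seq=2094 B_ack=193
After event 6: A_seq=392 A_ack=2094 B_seq=2094 B_ack=392

Answer: 392 2094 2094 392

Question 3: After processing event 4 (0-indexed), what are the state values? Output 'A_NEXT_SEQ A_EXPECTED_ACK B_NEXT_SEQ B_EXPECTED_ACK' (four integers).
After event 0: A_seq=24 A_ack=2000 B_seq=2000 B_ack=24
After event 1: A_seq=24 A_ack=2094 B_seq=2094 B_ack=24
After event 2: A_seq=38 A_ack=2094 B_seq=2094 B_ack=24
After event 3: A_seq=168 A_ack=2094 B_seq=2094 B_ack=24
After event 4: A_seq=168 A_ack=2094 B_seq=2094 B_ack=168

168 2094 2094 168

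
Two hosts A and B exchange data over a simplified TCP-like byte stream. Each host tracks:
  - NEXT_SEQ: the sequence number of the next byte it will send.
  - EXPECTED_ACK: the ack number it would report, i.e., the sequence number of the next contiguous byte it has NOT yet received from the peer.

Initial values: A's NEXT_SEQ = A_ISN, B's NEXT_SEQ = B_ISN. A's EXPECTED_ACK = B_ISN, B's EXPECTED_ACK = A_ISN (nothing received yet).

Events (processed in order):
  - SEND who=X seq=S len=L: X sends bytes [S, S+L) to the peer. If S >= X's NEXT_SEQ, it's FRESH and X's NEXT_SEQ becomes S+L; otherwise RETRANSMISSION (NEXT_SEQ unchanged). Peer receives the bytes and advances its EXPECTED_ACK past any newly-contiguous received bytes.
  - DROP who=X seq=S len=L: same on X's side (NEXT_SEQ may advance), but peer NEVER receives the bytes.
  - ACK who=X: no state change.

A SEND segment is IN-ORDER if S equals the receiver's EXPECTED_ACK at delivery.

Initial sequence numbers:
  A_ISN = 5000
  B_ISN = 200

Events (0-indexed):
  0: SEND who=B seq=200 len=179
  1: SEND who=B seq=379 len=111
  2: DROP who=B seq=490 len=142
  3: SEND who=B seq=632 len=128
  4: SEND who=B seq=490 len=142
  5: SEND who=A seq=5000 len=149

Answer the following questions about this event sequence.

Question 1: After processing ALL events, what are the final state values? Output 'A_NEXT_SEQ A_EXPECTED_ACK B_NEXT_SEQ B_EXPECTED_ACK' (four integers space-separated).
Answer: 5149 760 760 5149

Derivation:
After event 0: A_seq=5000 A_ack=379 B_seq=379 B_ack=5000
After event 1: A_seq=5000 A_ack=490 B_seq=490 B_ack=5000
After event 2: A_seq=5000 A_ack=490 B_seq=632 B_ack=5000
After event 3: A_seq=5000 A_ack=490 B_seq=760 B_ack=5000
After event 4: A_seq=5000 A_ack=760 B_seq=760 B_ack=5000
After event 5: A_seq=5149 A_ack=760 B_seq=760 B_ack=5149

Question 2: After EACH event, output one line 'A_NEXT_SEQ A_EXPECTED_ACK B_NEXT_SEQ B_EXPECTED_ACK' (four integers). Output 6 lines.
5000 379 379 5000
5000 490 490 5000
5000 490 632 5000
5000 490 760 5000
5000 760 760 5000
5149 760 760 5149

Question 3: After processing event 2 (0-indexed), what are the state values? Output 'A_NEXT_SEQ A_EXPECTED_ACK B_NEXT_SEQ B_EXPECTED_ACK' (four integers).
After event 0: A_seq=5000 A_ack=379 B_seq=379 B_ack=5000
After event 1: A_seq=5000 A_ack=490 B_seq=490 B_ack=5000
After event 2: A_seq=5000 A_ack=490 B_seq=632 B_ack=5000

5000 490 632 5000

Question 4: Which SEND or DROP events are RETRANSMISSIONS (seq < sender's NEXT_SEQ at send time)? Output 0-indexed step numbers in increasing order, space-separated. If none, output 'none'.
Answer: 4

Derivation:
Step 0: SEND seq=200 -> fresh
Step 1: SEND seq=379 -> fresh
Step 2: DROP seq=490 -> fresh
Step 3: SEND seq=632 -> fresh
Step 4: SEND seq=490 -> retransmit
Step 5: SEND seq=5000 -> fresh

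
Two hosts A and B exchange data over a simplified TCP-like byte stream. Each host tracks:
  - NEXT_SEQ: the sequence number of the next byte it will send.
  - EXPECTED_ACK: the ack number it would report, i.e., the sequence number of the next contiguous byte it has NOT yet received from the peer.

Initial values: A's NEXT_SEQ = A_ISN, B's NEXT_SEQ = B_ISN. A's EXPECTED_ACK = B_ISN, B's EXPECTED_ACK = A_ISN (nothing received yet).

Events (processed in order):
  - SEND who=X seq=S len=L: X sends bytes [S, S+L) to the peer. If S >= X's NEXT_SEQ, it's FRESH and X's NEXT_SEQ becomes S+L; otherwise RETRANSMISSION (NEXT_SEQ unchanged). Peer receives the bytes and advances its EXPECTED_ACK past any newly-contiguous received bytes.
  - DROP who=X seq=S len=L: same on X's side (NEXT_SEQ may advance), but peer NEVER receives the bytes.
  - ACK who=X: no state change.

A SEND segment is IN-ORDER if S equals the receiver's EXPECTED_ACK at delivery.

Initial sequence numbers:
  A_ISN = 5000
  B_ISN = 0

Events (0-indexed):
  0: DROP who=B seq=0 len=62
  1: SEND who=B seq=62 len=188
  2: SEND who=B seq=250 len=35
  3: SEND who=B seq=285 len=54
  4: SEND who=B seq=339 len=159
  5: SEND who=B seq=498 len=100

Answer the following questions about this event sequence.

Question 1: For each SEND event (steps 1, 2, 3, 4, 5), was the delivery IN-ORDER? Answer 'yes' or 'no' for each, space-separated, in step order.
Step 1: SEND seq=62 -> out-of-order
Step 2: SEND seq=250 -> out-of-order
Step 3: SEND seq=285 -> out-of-order
Step 4: SEND seq=339 -> out-of-order
Step 5: SEND seq=498 -> out-of-order

Answer: no no no no no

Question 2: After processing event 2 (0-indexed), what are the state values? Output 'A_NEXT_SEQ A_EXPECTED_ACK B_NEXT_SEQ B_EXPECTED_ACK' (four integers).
After event 0: A_seq=5000 A_ack=0 B_seq=62 B_ack=5000
After event 1: A_seq=5000 A_ack=0 B_seq=250 B_ack=5000
After event 2: A_seq=5000 A_ack=0 B_seq=285 B_ack=5000

5000 0 285 5000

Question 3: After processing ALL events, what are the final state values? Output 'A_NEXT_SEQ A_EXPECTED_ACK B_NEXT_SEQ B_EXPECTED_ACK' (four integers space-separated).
Answer: 5000 0 598 5000

Derivation:
After event 0: A_seq=5000 A_ack=0 B_seq=62 B_ack=5000
After event 1: A_seq=5000 A_ack=0 B_seq=250 B_ack=5000
After event 2: A_seq=5000 A_ack=0 B_seq=285 B_ack=5000
After event 3: A_seq=5000 A_ack=0 B_seq=339 B_ack=5000
After event 4: A_seq=5000 A_ack=0 B_seq=498 B_ack=5000
After event 5: A_seq=5000 A_ack=0 B_seq=598 B_ack=5000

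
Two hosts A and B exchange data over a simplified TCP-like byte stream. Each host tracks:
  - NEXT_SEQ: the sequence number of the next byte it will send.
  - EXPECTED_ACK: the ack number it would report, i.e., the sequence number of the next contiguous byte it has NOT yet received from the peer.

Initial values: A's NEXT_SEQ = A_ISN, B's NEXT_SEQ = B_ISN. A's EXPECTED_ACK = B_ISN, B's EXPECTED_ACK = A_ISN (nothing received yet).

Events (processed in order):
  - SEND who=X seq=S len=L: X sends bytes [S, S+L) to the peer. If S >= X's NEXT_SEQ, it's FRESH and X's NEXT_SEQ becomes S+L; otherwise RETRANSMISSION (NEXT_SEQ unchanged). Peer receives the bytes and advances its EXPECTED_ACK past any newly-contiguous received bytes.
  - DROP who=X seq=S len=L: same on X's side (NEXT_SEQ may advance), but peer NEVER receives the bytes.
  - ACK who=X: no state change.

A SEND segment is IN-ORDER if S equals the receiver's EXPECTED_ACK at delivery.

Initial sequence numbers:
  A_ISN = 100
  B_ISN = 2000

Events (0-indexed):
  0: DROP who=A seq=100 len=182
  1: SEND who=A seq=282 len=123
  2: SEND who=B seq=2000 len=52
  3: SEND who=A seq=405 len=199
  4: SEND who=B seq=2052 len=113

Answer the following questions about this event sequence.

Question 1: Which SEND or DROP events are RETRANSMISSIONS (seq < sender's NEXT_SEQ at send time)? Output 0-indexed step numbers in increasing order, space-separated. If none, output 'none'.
Step 0: DROP seq=100 -> fresh
Step 1: SEND seq=282 -> fresh
Step 2: SEND seq=2000 -> fresh
Step 3: SEND seq=405 -> fresh
Step 4: SEND seq=2052 -> fresh

Answer: none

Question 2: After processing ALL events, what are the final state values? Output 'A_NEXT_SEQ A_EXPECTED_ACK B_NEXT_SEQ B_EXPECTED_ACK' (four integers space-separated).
Answer: 604 2165 2165 100

Derivation:
After event 0: A_seq=282 A_ack=2000 B_seq=2000 B_ack=100
After event 1: A_seq=405 A_ack=2000 B_seq=2000 B_ack=100
After event 2: A_seq=405 A_ack=2052 B_seq=2052 B_ack=100
After event 3: A_seq=604 A_ack=2052 B_seq=2052 B_ack=100
After event 4: A_seq=604 A_ack=2165 B_seq=2165 B_ack=100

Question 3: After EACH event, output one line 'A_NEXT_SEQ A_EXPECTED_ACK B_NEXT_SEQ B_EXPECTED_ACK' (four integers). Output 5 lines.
282 2000 2000 100
405 2000 2000 100
405 2052 2052 100
604 2052 2052 100
604 2165 2165 100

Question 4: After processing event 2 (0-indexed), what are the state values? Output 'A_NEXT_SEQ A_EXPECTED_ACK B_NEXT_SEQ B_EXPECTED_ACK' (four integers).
After event 0: A_seq=282 A_ack=2000 B_seq=2000 B_ack=100
After event 1: A_seq=405 A_ack=2000 B_seq=2000 B_ack=100
After event 2: A_seq=405 A_ack=2052 B_seq=2052 B_ack=100

405 2052 2052 100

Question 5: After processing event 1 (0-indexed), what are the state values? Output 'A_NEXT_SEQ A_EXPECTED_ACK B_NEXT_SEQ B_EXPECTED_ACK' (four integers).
After event 0: A_seq=282 A_ack=2000 B_seq=2000 B_ack=100
After event 1: A_seq=405 A_ack=2000 B_seq=2000 B_ack=100

405 2000 2000 100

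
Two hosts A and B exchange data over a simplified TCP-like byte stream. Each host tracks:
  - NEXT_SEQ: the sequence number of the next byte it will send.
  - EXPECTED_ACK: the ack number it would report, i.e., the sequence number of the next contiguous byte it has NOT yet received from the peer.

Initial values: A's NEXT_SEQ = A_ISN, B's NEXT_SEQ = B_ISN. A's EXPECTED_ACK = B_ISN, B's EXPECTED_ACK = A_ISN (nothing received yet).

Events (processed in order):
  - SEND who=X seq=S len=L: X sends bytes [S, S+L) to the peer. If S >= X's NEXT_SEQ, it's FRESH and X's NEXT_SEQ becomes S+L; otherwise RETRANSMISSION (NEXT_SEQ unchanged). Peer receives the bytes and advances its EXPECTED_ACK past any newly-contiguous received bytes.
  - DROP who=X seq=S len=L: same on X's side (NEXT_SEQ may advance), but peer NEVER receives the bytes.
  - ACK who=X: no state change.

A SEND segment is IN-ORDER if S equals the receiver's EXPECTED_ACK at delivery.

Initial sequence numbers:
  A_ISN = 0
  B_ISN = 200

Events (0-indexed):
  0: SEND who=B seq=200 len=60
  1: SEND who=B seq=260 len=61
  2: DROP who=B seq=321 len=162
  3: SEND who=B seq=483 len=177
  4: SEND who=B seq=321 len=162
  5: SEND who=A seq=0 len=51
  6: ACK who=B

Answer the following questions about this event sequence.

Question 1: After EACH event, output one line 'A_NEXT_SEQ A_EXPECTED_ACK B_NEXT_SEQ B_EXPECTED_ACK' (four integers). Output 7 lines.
0 260 260 0
0 321 321 0
0 321 483 0
0 321 660 0
0 660 660 0
51 660 660 51
51 660 660 51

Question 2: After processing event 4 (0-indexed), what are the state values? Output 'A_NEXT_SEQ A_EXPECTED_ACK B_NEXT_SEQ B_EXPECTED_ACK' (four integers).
After event 0: A_seq=0 A_ack=260 B_seq=260 B_ack=0
After event 1: A_seq=0 A_ack=321 B_seq=321 B_ack=0
After event 2: A_seq=0 A_ack=321 B_seq=483 B_ack=0
After event 3: A_seq=0 A_ack=321 B_seq=660 B_ack=0
After event 4: A_seq=0 A_ack=660 B_seq=660 B_ack=0

0 660 660 0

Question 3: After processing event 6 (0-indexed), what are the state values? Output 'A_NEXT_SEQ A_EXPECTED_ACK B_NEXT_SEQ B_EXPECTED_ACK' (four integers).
After event 0: A_seq=0 A_ack=260 B_seq=260 B_ack=0
After event 1: A_seq=0 A_ack=321 B_seq=321 B_ack=0
After event 2: A_seq=0 A_ack=321 B_seq=483 B_ack=0
After event 3: A_seq=0 A_ack=321 B_seq=660 B_ack=0
After event 4: A_seq=0 A_ack=660 B_seq=660 B_ack=0
After event 5: A_seq=51 A_ack=660 B_seq=660 B_ack=51
After event 6: A_seq=51 A_ack=660 B_seq=660 B_ack=51

51 660 660 51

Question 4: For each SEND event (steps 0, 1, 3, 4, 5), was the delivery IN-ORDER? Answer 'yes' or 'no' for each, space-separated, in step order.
Step 0: SEND seq=200 -> in-order
Step 1: SEND seq=260 -> in-order
Step 3: SEND seq=483 -> out-of-order
Step 4: SEND seq=321 -> in-order
Step 5: SEND seq=0 -> in-order

Answer: yes yes no yes yes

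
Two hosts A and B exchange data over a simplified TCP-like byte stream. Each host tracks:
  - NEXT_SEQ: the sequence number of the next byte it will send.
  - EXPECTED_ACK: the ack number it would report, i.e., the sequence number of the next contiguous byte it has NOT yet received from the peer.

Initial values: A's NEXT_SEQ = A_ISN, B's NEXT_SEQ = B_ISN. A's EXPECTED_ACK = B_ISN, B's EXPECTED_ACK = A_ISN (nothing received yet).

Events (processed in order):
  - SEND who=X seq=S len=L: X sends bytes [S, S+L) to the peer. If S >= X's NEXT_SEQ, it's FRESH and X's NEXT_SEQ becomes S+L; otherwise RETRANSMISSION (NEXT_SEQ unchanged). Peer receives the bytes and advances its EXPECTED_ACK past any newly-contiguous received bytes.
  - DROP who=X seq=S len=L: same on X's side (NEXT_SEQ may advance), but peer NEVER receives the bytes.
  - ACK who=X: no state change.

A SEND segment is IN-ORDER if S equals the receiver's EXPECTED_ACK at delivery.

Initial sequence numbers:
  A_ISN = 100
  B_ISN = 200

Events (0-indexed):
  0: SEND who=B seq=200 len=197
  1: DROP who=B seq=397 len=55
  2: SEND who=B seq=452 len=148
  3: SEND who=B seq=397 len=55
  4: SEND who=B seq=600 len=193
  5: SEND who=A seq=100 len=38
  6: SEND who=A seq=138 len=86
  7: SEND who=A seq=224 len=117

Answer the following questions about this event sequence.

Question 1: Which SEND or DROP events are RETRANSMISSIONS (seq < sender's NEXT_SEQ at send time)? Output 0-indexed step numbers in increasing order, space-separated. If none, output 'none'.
Answer: 3

Derivation:
Step 0: SEND seq=200 -> fresh
Step 1: DROP seq=397 -> fresh
Step 2: SEND seq=452 -> fresh
Step 3: SEND seq=397 -> retransmit
Step 4: SEND seq=600 -> fresh
Step 5: SEND seq=100 -> fresh
Step 6: SEND seq=138 -> fresh
Step 7: SEND seq=224 -> fresh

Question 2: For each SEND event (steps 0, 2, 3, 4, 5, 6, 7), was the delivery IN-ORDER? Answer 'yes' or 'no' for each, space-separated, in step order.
Step 0: SEND seq=200 -> in-order
Step 2: SEND seq=452 -> out-of-order
Step 3: SEND seq=397 -> in-order
Step 4: SEND seq=600 -> in-order
Step 5: SEND seq=100 -> in-order
Step 6: SEND seq=138 -> in-order
Step 7: SEND seq=224 -> in-order

Answer: yes no yes yes yes yes yes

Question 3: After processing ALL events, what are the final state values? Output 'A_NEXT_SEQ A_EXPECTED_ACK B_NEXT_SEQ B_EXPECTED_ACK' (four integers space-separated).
Answer: 341 793 793 341

Derivation:
After event 0: A_seq=100 A_ack=397 B_seq=397 B_ack=100
After event 1: A_seq=100 A_ack=397 B_seq=452 B_ack=100
After event 2: A_seq=100 A_ack=397 B_seq=600 B_ack=100
After event 3: A_seq=100 A_ack=600 B_seq=600 B_ack=100
After event 4: A_seq=100 A_ack=793 B_seq=793 B_ack=100
After event 5: A_seq=138 A_ack=793 B_seq=793 B_ack=138
After event 6: A_seq=224 A_ack=793 B_seq=793 B_ack=224
After event 7: A_seq=341 A_ack=793 B_seq=793 B_ack=341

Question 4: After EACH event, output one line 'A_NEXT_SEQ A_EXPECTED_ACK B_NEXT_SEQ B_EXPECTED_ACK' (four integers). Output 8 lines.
100 397 397 100
100 397 452 100
100 397 600 100
100 600 600 100
100 793 793 100
138 793 793 138
224 793 793 224
341 793 793 341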